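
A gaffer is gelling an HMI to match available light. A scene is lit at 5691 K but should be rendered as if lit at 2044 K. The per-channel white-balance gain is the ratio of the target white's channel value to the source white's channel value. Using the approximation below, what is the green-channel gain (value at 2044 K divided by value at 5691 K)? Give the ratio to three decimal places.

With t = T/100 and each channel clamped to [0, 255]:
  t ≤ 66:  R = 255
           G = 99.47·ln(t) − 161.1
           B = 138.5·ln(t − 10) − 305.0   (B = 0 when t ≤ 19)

0.577

At 5691 K (t = 56.91):
  G = 99.47·ln 56.91 − 161.1 = 99.47·4.0415 − 161.1 = 240.905.
At 2044 K (t = 20.44):
  G = 99.47·ln 20.44 − 161.1 = 99.47·3.0175 − 161.1 = 139.050.
Gain = 139.050 / 240.905 = 0.5772 → 0.577.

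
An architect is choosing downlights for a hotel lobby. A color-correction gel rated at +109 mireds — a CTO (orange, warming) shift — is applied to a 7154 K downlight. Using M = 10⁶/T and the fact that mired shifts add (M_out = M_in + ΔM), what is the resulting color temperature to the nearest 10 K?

M_in = 10⁶/7154 = 139.78 mireds.
M_out = 139.78 + (+109) = 248.78 mireds.
T_out = 10⁶/248.78 = 4019.6 K → 4020 K.

4020 K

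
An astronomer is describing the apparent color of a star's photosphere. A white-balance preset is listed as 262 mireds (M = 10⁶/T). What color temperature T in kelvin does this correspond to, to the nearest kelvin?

T = 10⁶ / 262 = 3816.79 K → 3817 K.

3817 K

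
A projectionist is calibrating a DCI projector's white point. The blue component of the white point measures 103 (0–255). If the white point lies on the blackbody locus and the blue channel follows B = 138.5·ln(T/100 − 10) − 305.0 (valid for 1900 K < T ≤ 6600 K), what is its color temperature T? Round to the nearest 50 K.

ln(t − 10) = (103 + 305.0) / 138.5 = 2.9458.
t − 10 = e^2.9458 = 19.027, so t = 29.027.
T = 100·t = 2903 K → 2900 K to the nearest 50 K.

2900 K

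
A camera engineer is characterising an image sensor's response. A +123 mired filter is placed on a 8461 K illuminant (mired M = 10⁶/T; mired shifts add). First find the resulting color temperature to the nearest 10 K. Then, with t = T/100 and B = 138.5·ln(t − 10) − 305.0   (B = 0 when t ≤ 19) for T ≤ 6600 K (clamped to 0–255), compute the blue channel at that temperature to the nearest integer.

173

M_in = 10⁶/8461 = 118.19; M_out = 118.19 + (+123) = 241.19.
T_out = 10⁶/241.19 = 4146.1 K → 4150 K; t = 41.5.
B = 138.5·ln(41.5 − 10) − 305.0 = 138.5·ln 31.5 − 305.0 = 138.5·3.4500 − 305.0 = 172.823.
Rounded: 173.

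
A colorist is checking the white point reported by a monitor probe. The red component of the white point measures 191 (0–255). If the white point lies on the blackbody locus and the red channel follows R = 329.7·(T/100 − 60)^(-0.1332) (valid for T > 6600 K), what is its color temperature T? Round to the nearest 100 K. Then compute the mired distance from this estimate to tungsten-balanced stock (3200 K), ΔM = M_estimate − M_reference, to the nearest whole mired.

(t − 60)^(-0.1332) = 191/329.7 = 0.57931.
t − 60 = 0.57931^(1/-0.1332) = 0.57931^(-7.508) = 60.245, so t = 120.245.
T = 100·t = 12025 K → 12000 K to the nearest 100 K.
M_estimate = 10⁶/12000 = 83.33; M_reference = 10⁶/3200 = 312.50.
ΔM = 83.33 − 312.50 = -229.17 → -229 mireds.

-229 mireds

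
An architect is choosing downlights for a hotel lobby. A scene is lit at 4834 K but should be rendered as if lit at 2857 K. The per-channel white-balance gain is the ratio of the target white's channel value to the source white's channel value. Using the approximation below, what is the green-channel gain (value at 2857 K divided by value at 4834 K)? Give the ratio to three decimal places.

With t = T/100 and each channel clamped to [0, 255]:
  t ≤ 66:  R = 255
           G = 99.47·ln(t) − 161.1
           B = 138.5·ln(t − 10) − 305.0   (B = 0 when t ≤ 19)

At 4834 K (t = 48.34):
  G = 99.47·ln 48.34 − 161.1 = 99.47·3.8783 − 161.1 = 224.670.
At 2857 K (t = 28.57):
  G = 99.47·ln 28.57 − 161.1 = 99.47·3.3524 − 161.1 = 172.359.
Gain = 172.359 / 224.670 = 0.7672 → 0.767.

0.767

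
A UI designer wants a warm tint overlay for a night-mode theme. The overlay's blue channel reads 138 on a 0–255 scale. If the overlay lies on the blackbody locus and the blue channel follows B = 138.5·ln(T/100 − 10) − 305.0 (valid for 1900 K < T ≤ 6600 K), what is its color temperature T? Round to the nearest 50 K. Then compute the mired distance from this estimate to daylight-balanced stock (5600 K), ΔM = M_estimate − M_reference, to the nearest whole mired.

ln(t − 10) = (138 + 305.0) / 138.5 = 3.1986.
t − 10 = e^3.1986 = 24.497, so t = 34.497.
T = 100·t = 3450 K → 3450 K to the nearest 50 K.
M_estimate = 10⁶/3450 = 289.86; M_reference = 10⁶/5600 = 178.57.
ΔM = 289.86 − 178.57 = 111.28 → +111 mireds.

+111 mireds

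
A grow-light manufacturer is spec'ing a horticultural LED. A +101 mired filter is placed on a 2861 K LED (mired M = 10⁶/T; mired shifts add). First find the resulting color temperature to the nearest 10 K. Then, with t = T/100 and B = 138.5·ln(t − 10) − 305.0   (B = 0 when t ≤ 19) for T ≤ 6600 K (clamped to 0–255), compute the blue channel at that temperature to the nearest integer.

41

M_in = 10⁶/2861 = 349.53; M_out = 349.53 + (+101) = 450.53.
T_out = 10⁶/450.53 = 2219.6 K → 2220 K; t = 22.2.
B = 138.5·ln(22.2 − 10) − 305.0 = 138.5·ln 12.2 − 305.0 = 138.5·2.5014 − 305.0 = 41.449.
Rounded: 41.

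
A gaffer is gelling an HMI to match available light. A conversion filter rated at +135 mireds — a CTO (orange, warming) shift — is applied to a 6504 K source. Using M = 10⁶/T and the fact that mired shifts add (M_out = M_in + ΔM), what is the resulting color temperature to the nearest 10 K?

M_in = 10⁶/6504 = 153.75 mireds.
M_out = 153.75 + (+135) = 288.75 mireds.
T_out = 10⁶/288.75 = 3463.2 K → 3460 K.

3460 K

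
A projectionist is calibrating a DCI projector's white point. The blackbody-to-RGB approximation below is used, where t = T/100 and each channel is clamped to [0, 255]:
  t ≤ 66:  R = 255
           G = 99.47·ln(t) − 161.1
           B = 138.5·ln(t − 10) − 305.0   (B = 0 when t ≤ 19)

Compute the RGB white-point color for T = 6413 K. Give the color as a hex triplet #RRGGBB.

t = 6413/100 = 64.13; the t ≤ 66 branch applies.
R = 255 by definition for t ≤ 66.
G = 99.47·ln 64.13 − 161.1 = 99.47·4.1609 − 161.1 = 252.786.
B = 138.5·ln(64.13 − 10) − 305.0 = 138.5·ln 54.13 − 305.0 = 138.5·3.9914 − 305.0 = 247.807.
Rounded: (255, 253, 248).
In hex: #FFFDF8.

#FFFDF8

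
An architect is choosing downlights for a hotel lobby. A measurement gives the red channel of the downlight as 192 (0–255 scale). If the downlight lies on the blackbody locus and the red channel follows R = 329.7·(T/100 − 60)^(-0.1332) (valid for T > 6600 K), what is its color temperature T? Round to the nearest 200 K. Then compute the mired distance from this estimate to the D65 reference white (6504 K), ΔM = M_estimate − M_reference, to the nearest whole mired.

-69 mireds

(t − 60)^(-0.1332) = 192/329.7 = 0.58235.
t − 60 = 0.58235^(1/-0.1332) = 0.58235^(-7.508) = 57.929, so t = 117.929.
T = 100·t = 11793 K → 11800 K to the nearest 200 K.
M_estimate = 10⁶/11800 = 84.75; M_reference = 10⁶/6504 = 153.75.
ΔM = 84.75 − 153.75 = -69.01 → -69 mireds.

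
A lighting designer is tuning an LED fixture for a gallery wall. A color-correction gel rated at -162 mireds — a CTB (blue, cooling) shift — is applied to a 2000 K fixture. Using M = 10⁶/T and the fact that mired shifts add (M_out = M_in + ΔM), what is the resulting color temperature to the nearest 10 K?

M_in = 10⁶/2000 = 500.00 mireds.
M_out = 500.00 + (-162) = 338.00 mireds.
T_out = 10⁶/338.00 = 2958.6 K → 2960 K.

2960 K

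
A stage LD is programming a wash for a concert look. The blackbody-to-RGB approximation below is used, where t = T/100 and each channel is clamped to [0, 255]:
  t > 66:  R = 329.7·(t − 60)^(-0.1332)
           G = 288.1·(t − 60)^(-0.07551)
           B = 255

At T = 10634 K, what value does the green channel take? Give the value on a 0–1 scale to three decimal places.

t = 10634/100 = 106.34; the t > 66 branch applies.
G = 288.1·(106.34 − 60)^(-0.07551) = 288.1·46.34^(-0.07551) = 288.1·0.74852 = 215.649.
On a 0–1 scale: 215.649/255 = 0.8457 → 0.846.

0.846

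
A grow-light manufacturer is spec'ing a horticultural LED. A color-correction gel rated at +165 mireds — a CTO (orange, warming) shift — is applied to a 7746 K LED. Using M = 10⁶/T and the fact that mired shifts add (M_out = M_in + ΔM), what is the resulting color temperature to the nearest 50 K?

3400 K

M_in = 10⁶/7746 = 129.10 mireds.
M_out = 129.10 + (+165) = 294.10 mireds.
T_out = 10⁶/294.10 = 3400.2 K → 3400 K.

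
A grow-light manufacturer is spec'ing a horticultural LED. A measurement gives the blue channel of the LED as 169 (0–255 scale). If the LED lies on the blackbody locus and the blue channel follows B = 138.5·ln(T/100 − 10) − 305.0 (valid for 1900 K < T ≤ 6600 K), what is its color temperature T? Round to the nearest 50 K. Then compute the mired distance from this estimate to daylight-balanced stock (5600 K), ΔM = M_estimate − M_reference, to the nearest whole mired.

ln(t − 10) = (169 + 305.0) / 138.5 = 3.4224.
t − 10 = e^3.4224 = 30.642, so t = 40.642.
T = 100·t = 4064 K → 4050 K to the nearest 50 K.
M_estimate = 10⁶/4050 = 246.91; M_reference = 10⁶/5600 = 178.57.
ΔM = 246.91 − 178.57 = 68.34 → +68 mireds.

+68 mireds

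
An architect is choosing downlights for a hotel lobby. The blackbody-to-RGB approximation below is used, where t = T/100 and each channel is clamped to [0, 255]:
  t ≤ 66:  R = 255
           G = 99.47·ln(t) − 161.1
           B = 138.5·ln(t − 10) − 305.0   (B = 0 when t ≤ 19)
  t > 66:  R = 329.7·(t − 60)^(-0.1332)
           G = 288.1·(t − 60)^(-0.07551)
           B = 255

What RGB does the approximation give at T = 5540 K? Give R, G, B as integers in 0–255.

R=255, G=238, B=223

t = 5540/100 = 55.4; the t ≤ 66 branch applies.
R = 255 by definition for t ≤ 66.
G = 99.47·ln 55.4 − 161.1 = 99.47·4.0146 − 161.1 = 238.230.
B = 138.5·ln(55.4 − 10) − 305.0 = 138.5·ln 45.4 − 305.0 = 138.5·3.8155 − 305.0 = 223.448.
Rounded: (255, 238, 223).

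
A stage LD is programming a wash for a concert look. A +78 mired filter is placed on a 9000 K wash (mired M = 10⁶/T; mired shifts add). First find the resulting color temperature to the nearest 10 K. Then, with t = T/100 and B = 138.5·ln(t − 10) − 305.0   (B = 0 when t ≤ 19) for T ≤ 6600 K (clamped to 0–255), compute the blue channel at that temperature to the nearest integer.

M_in = 10⁶/9000 = 111.11; M_out = 111.11 + (+78) = 189.11.
T_out = 10⁶/189.11 = 5287.9 K → 5290 K; t = 52.9.
B = 138.5·ln(52.9 − 10) − 305.0 = 138.5·ln 42.9 − 305.0 = 138.5·3.7589 − 305.0 = 215.604.
Rounded: 216.

216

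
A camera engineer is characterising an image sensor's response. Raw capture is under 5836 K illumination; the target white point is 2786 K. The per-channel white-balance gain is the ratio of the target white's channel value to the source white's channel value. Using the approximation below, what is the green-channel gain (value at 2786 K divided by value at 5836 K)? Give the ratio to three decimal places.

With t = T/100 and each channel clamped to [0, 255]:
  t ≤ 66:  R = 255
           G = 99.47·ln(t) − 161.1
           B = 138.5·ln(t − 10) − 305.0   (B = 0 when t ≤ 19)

0.698

At 5836 K (t = 58.36):
  G = 99.47·ln 58.36 − 161.1 = 99.47·4.0666 − 161.1 = 243.408.
At 2786 K (t = 27.86):
  G = 99.47·ln 27.86 − 161.1 = 99.47·3.3272 − 161.1 = 169.856.
Gain = 169.856 / 243.408 = 0.6978 → 0.698.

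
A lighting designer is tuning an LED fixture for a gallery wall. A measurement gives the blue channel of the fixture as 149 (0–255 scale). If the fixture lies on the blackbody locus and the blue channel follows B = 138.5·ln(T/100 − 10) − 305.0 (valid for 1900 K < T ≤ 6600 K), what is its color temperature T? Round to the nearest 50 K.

ln(t − 10) = (149 + 305.0) / 138.5 = 3.2780.
t − 10 = e^3.2780 = 26.522, so t = 36.522.
T = 100·t = 3652 K → 3650 K to the nearest 50 K.

3650 K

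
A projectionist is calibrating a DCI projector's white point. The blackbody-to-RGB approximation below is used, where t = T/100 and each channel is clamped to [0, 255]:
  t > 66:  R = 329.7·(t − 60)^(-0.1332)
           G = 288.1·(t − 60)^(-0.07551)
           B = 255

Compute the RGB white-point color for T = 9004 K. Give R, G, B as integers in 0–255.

R=210, G=223, B=255

t = 9004/100 = 90.04; the t > 66 branch applies.
R = 329.7·(90.04 − 60)^(-0.1332) = 329.7·30.04^(-0.1332) = 329.7·0.63558 = 209.551.
G = 288.1·(90.04 − 60)^(-0.07551) = 288.1·30.04^(-0.07551) = 288.1·0.77343 = 222.824.
B = 255 by definition for t > 66.
Rounded: (210, 223, 255).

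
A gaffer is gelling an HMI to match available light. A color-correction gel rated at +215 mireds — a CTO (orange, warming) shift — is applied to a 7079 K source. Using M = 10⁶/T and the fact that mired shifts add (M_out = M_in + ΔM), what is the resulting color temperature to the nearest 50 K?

M_in = 10⁶/7079 = 141.26 mireds.
M_out = 141.26 + (+215) = 356.26 mireds.
T_out = 10⁶/356.26 = 2806.9 K → 2800 K.

2800 K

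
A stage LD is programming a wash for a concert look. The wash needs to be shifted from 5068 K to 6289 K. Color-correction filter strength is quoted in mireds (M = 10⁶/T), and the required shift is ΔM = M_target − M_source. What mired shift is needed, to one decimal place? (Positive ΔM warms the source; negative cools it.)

-38.3 mireds

M_source = 10⁶/5068 = 197.316; M_target = 10⁶/6289 = 159.008.
ΔM = 159.008 − 197.316 = -38.309 → -38.3 mireds, a cooling shift.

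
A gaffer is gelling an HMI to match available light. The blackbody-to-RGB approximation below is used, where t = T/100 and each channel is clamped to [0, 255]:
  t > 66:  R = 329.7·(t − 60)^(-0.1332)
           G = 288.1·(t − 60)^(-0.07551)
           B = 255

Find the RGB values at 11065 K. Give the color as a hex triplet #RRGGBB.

#C3D6FF

t = 11065/100 = 110.65; the t > 66 branch applies.
R = 329.7·(110.65 − 60)^(-0.1332) = 329.7·50.65^(-0.1332) = 329.7·0.59286 = 195.465.
G = 288.1·(110.65 − 60)^(-0.07551) = 288.1·50.65^(-0.07551) = 288.1·0.74351 = 214.205.
B = 255 by definition for t > 66.
Rounded: (195, 214, 255).
In hex: #C3D6FF.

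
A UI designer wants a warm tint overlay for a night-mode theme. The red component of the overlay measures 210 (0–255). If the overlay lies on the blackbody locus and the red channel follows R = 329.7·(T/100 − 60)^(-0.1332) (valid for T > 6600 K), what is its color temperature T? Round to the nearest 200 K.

9000 K

(t − 60)^(-0.1332) = 210/329.7 = 0.63694.
t − 60 = 0.63694^(1/-0.1332) = 0.63694^(-7.508) = 29.561, so t = 89.561.
T = 100·t = 8956 K → 9000 K to the nearest 200 K.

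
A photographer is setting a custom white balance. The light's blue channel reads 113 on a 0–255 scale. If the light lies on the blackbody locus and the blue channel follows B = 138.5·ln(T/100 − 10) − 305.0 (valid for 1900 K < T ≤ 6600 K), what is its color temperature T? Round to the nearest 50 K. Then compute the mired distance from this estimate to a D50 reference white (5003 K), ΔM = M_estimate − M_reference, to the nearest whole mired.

+128 mireds

ln(t − 10) = (113 + 305.0) / 138.5 = 3.0181.
t − 10 = e^3.0181 = 20.451, so t = 30.451.
T = 100·t = 3045 K → 3050 K to the nearest 50 K.
M_estimate = 10⁶/3050 = 327.87; M_reference = 10⁶/5003 = 199.88.
ΔM = 327.87 − 199.88 = 127.99 → +128 mireds.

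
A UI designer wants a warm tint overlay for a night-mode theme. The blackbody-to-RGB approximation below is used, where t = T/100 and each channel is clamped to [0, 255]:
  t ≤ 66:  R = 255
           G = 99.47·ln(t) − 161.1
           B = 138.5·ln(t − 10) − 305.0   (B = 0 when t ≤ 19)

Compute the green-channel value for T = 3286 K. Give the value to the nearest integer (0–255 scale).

t = 3286/100 = 32.86; the t ≤ 66 branch applies.
G = 99.47·ln 32.86 − 161.1 = 99.47·3.4923 − 161.1 = 186.275.
Rounded: 186.

186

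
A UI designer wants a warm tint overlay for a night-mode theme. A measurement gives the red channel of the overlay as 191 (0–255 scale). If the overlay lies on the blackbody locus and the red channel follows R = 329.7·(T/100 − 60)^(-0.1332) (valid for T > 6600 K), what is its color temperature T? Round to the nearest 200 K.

(t − 60)^(-0.1332) = 191/329.7 = 0.57931.
t − 60 = 0.57931^(1/-0.1332) = 0.57931^(-7.508) = 60.245, so t = 120.245.
T = 100·t = 12025 K → 12000 K to the nearest 200 K.

12000 K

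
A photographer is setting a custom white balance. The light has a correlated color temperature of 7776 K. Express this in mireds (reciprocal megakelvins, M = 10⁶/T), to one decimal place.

M = 10⁶ / 7776 = 128.601 → 128.6 mireds.

128.6 mireds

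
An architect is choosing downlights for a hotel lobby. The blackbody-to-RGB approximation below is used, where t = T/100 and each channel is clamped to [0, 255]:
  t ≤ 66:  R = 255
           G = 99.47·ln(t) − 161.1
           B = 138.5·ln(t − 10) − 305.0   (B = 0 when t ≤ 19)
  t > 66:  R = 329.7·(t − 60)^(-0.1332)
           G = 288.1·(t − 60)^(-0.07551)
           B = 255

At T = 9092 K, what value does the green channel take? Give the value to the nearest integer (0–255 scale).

222

t = 9092/100 = 90.92; the t > 66 branch applies.
G = 288.1·(90.92 − 60)^(-0.07551) = 288.1·30.92^(-0.07551) = 288.1·0.77174 = 222.339.
Rounded: 222.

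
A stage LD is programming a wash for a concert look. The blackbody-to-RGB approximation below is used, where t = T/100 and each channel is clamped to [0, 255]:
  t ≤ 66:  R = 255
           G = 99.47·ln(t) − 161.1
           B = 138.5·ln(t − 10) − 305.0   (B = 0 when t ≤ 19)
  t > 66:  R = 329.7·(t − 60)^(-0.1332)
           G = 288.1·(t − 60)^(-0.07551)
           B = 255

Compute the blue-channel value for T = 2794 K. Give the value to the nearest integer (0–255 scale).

95

t = 2794/100 = 27.94; the t ≤ 66 branch applies.
B = 138.5·ln(27.94 − 10) − 305.0 = 138.5·ln 17.94 − 305.0 = 138.5·2.8870 − 305.0 = 94.854.
Rounded: 95.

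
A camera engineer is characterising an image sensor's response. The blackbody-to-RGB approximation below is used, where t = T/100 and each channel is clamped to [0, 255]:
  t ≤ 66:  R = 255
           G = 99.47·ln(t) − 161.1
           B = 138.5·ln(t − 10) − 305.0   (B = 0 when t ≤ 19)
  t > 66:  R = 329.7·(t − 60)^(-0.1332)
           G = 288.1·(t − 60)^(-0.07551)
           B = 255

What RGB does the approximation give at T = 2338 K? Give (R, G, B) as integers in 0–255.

(255, 152, 54)

t = 2338/100 = 23.38; the t ≤ 66 branch applies.
R = 255 by definition for t ≤ 66.
G = 99.47·ln 23.38 − 161.1 = 99.47·3.1519 − 161.1 = 152.418.
B = 138.5·ln(23.38 − 10) − 305.0 = 138.5·ln 13.38 − 305.0 = 138.5·2.5938 − 305.0 = 54.236.
Rounded: (255, 152, 54).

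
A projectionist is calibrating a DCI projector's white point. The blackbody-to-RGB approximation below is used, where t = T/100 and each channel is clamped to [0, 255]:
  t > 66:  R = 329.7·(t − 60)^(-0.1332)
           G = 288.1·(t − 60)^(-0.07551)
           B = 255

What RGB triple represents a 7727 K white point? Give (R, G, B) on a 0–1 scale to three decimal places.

t = 7727/100 = 77.27; the t > 66 branch applies.
R = 329.7·(77.27 − 60)^(-0.1332) = 329.7·17.27^(-0.1332) = 329.7·0.68422 = 225.586.
G = 288.1·(77.27 − 60)^(-0.07551) = 288.1·17.27^(-0.07551) = 288.1·0.80644 = 232.335.
B = 255 by definition for t > 66.
Dividing each by 255: (0.8846, 0.9111, 1.0000) → (0.885, 0.911, 1.000).

(0.885, 0.911, 1.000)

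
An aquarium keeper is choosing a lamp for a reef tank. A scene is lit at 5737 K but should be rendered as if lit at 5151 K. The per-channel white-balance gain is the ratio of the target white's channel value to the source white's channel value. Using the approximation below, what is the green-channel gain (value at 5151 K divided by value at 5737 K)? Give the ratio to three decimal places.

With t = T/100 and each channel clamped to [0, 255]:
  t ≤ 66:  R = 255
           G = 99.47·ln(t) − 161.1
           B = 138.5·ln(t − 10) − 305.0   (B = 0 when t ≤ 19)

At 5737 K (t = 57.37):
  G = 99.47·ln 57.37 − 161.1 = 99.47·4.0495 − 161.1 = 241.706.
At 5151 K (t = 51.51):
  G = 99.47·ln 51.51 − 161.1 = 99.47·3.9418 − 161.1 = 230.988.
Gain = 230.988 / 241.706 = 0.9557 → 0.956.

0.956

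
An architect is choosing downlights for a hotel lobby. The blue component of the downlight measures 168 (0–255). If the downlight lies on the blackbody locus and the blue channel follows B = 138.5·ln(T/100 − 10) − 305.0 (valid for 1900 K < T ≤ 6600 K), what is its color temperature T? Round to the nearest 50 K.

4050 K

ln(t − 10) = (168 + 305.0) / 138.5 = 3.4152.
t − 10 = e^3.4152 = 30.422, so t = 40.422.
T = 100·t = 4042 K → 4050 K to the nearest 50 K.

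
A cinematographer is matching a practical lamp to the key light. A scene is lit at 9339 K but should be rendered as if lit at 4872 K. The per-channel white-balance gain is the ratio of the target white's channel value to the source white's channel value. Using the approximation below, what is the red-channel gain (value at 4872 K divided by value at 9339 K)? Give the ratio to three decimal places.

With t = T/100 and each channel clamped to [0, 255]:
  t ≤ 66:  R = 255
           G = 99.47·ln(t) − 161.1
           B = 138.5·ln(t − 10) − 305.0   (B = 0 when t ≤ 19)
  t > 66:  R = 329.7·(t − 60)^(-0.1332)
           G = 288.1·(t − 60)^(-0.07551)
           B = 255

1.234

At 9339 K (t = 93.39):
  R = 329.7·(93.39 − 60)^(-0.1332) = 329.7·33.39^(-0.1332) = 329.7·0.62669 = 206.620.
At 4872 K (t = 48.72):
  R = 255 by definition for t ≤ 66.
Gain = 255.000 / 206.620 = 1.2341 → 1.234.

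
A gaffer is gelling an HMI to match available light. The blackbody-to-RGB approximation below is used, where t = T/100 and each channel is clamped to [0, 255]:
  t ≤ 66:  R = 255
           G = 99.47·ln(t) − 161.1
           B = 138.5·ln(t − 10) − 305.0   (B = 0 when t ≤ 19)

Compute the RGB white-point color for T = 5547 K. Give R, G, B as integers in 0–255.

t = 5547/100 = 55.47; the t ≤ 66 branch applies.
R = 255 by definition for t ≤ 66.
G = 99.47·ln 55.47 − 161.1 = 99.47·4.0158 − 161.1 = 238.356.
B = 138.5·ln(55.47 − 10) − 305.0 = 138.5·ln 45.47 − 305.0 = 138.5·3.8171 − 305.0 = 223.662.
Rounded: (255, 238, 224).

R=255, G=238, B=224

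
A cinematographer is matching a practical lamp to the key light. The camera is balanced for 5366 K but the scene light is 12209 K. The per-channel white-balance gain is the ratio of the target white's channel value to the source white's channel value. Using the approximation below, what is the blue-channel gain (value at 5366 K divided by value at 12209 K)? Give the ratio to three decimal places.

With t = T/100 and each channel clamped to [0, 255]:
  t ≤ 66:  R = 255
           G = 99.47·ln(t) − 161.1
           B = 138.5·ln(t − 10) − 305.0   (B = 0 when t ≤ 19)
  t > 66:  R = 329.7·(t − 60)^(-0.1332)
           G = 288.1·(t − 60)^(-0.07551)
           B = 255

At 12209 K (t = 122.09):
  B = 255 by definition for t > 66.
At 5366 K (t = 53.66):
  B = 138.5·ln(53.66 − 10) − 305.0 = 138.5·ln 43.66 − 305.0 = 138.5·3.7764 − 305.0 = 218.036.
Gain = 218.036 / 255.000 = 0.8550 → 0.855.

0.855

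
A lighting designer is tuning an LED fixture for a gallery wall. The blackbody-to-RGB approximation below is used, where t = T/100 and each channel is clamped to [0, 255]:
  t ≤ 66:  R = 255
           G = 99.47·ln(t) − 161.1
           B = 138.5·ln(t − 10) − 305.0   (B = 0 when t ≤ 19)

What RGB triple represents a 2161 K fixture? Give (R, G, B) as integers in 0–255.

t = 2161/100 = 21.61; the t ≤ 66 branch applies.
R = 255 by definition for t ≤ 66.
G = 99.47·ln 21.61 − 161.1 = 99.47·3.0732 − 161.1 = 144.587.
B = 138.5·ln(21.61 − 10) − 305.0 = 138.5·ln 11.61 − 305.0 = 138.5·2.4519 − 305.0 = 34.584.
Rounded: (255, 145, 35).

(255, 145, 35)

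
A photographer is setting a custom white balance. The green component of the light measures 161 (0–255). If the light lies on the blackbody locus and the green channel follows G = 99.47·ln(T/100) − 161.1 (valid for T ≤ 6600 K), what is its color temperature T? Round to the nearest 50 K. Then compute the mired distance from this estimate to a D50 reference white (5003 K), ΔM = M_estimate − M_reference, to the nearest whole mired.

+192 mireds

ln t = (161 + 161.1) / 99.47 = 3.2382.
t = e^3.2382 = 25.487.
T = 100·t = 2549 K → 2550 K to the nearest 50 K.
M_estimate = 10⁶/2550 = 392.16; M_reference = 10⁶/5003 = 199.88.
ΔM = 392.16 − 199.88 = 192.28 → +192 mireds.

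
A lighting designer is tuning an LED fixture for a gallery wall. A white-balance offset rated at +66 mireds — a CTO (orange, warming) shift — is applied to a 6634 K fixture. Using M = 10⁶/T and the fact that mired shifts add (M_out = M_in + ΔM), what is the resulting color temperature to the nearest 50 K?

4600 K

M_in = 10⁶/6634 = 150.74 mireds.
M_out = 150.74 + (+66) = 216.74 mireds.
T_out = 10⁶/216.74 = 4613.9 K → 4600 K.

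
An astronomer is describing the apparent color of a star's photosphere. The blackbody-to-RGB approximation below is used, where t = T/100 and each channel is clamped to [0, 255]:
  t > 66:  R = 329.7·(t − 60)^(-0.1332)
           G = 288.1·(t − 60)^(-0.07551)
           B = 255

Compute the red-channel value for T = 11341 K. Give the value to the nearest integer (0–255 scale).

t = 11341/100 = 113.41; the t > 66 branch applies.
R = 329.7·(113.41 − 60)^(-0.1332) = 329.7·53.41^(-0.1332) = 329.7·0.58868 = 194.088.
Rounded: 194.

194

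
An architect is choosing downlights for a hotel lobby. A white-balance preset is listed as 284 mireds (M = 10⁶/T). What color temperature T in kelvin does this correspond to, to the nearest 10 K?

T = 10⁶ / 284 = 3521.13 K → 3520 K.

3520 K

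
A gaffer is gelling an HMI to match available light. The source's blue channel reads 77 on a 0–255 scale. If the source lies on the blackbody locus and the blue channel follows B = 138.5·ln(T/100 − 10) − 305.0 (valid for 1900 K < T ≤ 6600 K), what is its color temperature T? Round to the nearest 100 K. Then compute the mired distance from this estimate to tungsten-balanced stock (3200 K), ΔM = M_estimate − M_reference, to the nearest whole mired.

+72 mireds

ln(t − 10) = (77 + 305.0) / 138.5 = 2.7581.
t − 10 = e^2.7581 = 15.770, so t = 25.770.
T = 100·t = 2577 K → 2600 K to the nearest 100 K.
M_estimate = 10⁶/2600 = 384.62; M_reference = 10⁶/3200 = 312.50.
ΔM = 384.62 − 312.50 = 72.12 → +72 mireds.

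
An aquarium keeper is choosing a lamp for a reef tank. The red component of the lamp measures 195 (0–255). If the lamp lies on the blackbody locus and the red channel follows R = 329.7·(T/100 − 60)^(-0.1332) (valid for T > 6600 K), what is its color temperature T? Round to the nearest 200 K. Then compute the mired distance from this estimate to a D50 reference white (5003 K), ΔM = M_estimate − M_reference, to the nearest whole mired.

-111 mireds

(t − 60)^(-0.1332) = 195/329.7 = 0.59145.
t − 60 = 0.59145^(1/-0.1332) = 0.59145^(-7.508) = 51.564, so t = 111.564.
T = 100·t = 11156 K → 11200 K to the nearest 200 K.
M_estimate = 10⁶/11200 = 89.29; M_reference = 10⁶/5003 = 199.88.
ΔM = 89.29 − 199.88 = -110.59 → -111 mireds.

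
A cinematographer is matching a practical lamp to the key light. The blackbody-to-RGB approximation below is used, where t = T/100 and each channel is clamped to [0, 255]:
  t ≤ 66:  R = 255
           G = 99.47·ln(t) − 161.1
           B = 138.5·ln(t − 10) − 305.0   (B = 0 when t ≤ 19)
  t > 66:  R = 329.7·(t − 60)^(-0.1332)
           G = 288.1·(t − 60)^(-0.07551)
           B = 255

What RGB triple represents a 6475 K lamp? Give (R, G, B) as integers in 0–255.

(255, 254, 249)

t = 6475/100 = 64.75; the t ≤ 66 branch applies.
R = 255 by definition for t ≤ 66.
G = 99.47·ln 64.75 − 161.1 = 99.47·4.1705 − 161.1 = 253.743.
B = 138.5·ln(64.75 − 10) − 305.0 = 138.5·ln 54.75 − 305.0 = 138.5·4.0028 − 305.0 = 249.385.
Rounded: (255, 254, 249).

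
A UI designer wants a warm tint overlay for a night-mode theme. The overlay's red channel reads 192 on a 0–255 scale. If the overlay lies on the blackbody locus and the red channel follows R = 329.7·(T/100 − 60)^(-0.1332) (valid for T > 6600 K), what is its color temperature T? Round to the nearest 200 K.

(t − 60)^(-0.1332) = 192/329.7 = 0.58235.
t − 60 = 0.58235^(1/-0.1332) = 0.58235^(-7.508) = 57.929, so t = 117.929.
T = 100·t = 11793 K → 11800 K to the nearest 200 K.

11800 K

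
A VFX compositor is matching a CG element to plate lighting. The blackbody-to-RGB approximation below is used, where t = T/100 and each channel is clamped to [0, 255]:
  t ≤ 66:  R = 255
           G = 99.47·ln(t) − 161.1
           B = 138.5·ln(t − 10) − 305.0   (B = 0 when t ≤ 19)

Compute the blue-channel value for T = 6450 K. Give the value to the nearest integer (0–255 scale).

249

t = 6450/100 = 64.5; the t ≤ 66 branch applies.
B = 138.5·ln(64.5 − 10) − 305.0 = 138.5·ln 54.5 − 305.0 = 138.5·3.9982 − 305.0 = 248.751.
Rounded: 249.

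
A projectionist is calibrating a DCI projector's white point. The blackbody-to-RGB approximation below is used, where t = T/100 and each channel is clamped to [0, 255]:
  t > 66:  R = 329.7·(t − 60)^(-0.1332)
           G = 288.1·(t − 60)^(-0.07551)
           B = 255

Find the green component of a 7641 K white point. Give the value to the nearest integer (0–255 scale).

t = 7641/100 = 76.41; the t > 66 branch applies.
G = 288.1·(76.41 − 60)^(-0.07551) = 288.1·16.41^(-0.07551) = 288.1·0.80956 = 233.233.
Rounded: 233.

233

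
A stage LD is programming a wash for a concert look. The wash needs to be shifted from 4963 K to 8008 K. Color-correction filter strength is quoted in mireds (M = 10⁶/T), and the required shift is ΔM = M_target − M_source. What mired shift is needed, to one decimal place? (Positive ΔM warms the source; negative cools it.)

M_source = 10⁶/4963 = 201.491; M_target = 10⁶/8008 = 124.875.
ΔM = 124.875 − 201.491 = -76.616 → -76.6 mireds, a cooling shift.

-76.6 mireds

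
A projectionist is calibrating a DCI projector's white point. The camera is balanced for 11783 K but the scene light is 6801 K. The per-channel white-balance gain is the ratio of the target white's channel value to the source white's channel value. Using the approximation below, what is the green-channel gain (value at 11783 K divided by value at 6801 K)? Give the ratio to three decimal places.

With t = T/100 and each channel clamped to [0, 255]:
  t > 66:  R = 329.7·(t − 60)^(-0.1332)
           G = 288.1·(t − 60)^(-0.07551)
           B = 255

At 6801 K (t = 68.01):
  G = 288.1·(68.01 − 60)^(-0.07551) = 288.1·8.01^(-0.07551) = 288.1·0.85461 = 246.212.
At 11783 K (t = 117.83):
  G = 288.1·(117.83 − 60)^(-0.07551) = 288.1·57.83^(-0.07551) = 288.1·0.73611 = 212.072.
Gain = 212.072 / 246.212 = 0.8613 → 0.861.

0.861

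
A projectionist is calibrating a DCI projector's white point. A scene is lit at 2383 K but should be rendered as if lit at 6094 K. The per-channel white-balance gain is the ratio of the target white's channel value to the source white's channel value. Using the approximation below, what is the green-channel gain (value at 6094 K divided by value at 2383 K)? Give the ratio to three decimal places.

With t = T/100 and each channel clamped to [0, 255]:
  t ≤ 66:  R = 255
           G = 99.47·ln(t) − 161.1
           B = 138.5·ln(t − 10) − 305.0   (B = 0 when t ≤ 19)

1.605

At 2383 K (t = 23.83):
  G = 99.47·ln 23.83 − 161.1 = 99.47·3.1709 − 161.1 = 154.314.
At 6094 K (t = 60.94):
  G = 99.47·ln 60.94 − 161.1 = 99.47·4.1099 − 161.1 = 247.711.
Gain = 247.711 / 154.314 = 1.6052 → 1.605.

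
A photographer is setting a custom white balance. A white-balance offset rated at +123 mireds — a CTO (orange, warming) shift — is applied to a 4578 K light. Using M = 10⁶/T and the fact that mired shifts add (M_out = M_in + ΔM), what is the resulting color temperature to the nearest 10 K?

M_in = 10⁶/4578 = 218.44 mireds.
M_out = 218.44 + (+123) = 341.44 mireds.
T_out = 10⁶/341.44 = 2928.8 K → 2930 K.

2930 K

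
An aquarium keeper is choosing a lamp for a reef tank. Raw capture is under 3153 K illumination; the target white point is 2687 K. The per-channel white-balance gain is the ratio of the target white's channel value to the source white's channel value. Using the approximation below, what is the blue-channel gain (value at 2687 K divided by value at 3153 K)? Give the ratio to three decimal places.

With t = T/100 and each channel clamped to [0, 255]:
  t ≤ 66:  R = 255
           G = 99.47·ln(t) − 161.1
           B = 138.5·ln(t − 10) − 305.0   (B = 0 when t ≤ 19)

At 3153 K (t = 31.53):
  B = 138.5·ln(31.53 − 10) − 305.0 = 138.5·ln 21.53 − 305.0 = 138.5·3.0694 − 305.0 = 120.118.
At 2687 K (t = 26.87):
  B = 138.5·ln(26.87 − 10) − 305.0 = 138.5·ln 16.87 − 305.0 = 138.5·2.8255 − 305.0 = 86.337.
Gain = 86.337 / 120.118 = 0.7188 → 0.719.

0.719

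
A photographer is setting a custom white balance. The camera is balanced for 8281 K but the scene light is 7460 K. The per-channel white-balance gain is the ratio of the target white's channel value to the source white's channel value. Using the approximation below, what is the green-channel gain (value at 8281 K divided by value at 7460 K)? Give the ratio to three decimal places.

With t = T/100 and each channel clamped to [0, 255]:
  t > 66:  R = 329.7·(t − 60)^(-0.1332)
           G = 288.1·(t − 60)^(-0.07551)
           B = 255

At 7460 K (t = 74.6):
  G = 288.1·(74.6 − 60)^(-0.07551) = 288.1·14.6^(-0.07551) = 288.1·0.81673 = 235.301.
At 8281 K (t = 82.81):
  G = 288.1·(82.81 − 60)^(-0.07551) = 288.1·22.81^(-0.07551) = 288.1·0.78967 = 227.505.
Gain = 227.505 / 235.301 = 0.9669 → 0.967.

0.967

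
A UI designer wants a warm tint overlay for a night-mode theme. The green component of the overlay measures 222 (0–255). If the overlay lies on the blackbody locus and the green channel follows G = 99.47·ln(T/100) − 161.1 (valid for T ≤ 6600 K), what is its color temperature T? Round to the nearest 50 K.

ln t = (222 + 161.1) / 99.47 = 3.8514.
t = e^3.8514 = 47.059.
T = 100·t = 4706 K → 4700 K to the nearest 50 K.

4700 K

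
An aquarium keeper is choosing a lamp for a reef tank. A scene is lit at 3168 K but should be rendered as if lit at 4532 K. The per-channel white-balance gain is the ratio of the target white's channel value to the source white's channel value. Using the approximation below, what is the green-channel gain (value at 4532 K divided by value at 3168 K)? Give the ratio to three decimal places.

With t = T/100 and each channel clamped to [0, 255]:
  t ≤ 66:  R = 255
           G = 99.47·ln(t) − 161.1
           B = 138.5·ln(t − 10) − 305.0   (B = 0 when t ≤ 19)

At 3168 K (t = 31.68):
  G = 99.47·ln 31.68 − 161.1 = 99.47·3.4557 − 161.1 = 182.637.
At 4532 K (t = 45.32):
  G = 99.47·ln 45.32 − 161.1 = 99.47·3.8137 − 161.1 = 218.254.
Gain = 218.254 / 182.637 = 1.1950 → 1.195.

1.195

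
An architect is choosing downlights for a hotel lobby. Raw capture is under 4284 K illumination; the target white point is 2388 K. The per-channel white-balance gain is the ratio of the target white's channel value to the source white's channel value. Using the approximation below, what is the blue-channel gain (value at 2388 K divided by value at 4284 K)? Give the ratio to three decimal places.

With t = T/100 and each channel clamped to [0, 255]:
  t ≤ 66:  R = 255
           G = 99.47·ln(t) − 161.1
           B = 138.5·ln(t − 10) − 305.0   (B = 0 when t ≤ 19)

At 4284 K (t = 42.84):
  B = 138.5·ln(42.84 − 10) − 305.0 = 138.5·ln 32.84 − 305.0 = 138.5·3.4916 − 305.0 = 178.593.
At 2388 K (t = 23.88):
  B = 138.5·ln(23.88 − 10) − 305.0 = 138.5·ln 13.88 − 305.0 = 138.5·2.6304 − 305.0 = 59.317.
Gain = 59.317 / 178.593 = 0.3321 → 0.332.

0.332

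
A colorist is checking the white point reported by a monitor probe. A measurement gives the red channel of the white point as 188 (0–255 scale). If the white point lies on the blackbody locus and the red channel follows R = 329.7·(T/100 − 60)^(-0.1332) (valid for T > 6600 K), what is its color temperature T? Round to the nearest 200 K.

(t − 60)^(-0.1332) = 188/329.7 = 0.57022.
t − 60 = 0.57022^(1/-0.1332) = 0.57022^(-7.508) = 67.848, so t = 127.848.
T = 100·t = 12785 K → 12800 K to the nearest 200 K.

12800 K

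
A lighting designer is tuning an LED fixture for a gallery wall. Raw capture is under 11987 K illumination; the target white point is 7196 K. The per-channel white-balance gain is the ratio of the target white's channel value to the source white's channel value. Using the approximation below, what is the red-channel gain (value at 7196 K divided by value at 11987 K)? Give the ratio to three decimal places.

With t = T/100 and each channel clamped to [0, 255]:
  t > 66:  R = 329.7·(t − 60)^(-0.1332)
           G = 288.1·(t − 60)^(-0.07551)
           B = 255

At 11987 K (t = 119.87):
  R = 329.7·(119.87 − 60)^(-0.1332) = 329.7·59.87^(-0.1332) = 329.7·0.57980 = 191.159.
At 7196 K (t = 71.96):
  R = 329.7·(71.96 − 60)^(-0.1332) = 329.7·11.96^(-0.1332) = 329.7·0.71853 = 236.900.
Gain = 236.900 / 191.159 = 1.2393 → 1.239.

1.239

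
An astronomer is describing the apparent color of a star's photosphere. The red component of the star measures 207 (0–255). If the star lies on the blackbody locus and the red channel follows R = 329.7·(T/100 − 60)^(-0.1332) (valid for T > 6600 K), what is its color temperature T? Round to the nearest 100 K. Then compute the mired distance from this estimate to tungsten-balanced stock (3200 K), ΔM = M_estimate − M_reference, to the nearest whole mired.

(t − 60)^(-0.1332) = 207/329.7 = 0.62784.
t − 60 = 0.62784^(1/-0.1332) = 0.62784^(-7.508) = 32.933, so t = 92.933.
T = 100·t = 9293 K → 9300 K to the nearest 100 K.
M_estimate = 10⁶/9300 = 107.53; M_reference = 10⁶/3200 = 312.50.
ΔM = 107.53 − 312.50 = -204.97 → -205 mireds.

-205 mireds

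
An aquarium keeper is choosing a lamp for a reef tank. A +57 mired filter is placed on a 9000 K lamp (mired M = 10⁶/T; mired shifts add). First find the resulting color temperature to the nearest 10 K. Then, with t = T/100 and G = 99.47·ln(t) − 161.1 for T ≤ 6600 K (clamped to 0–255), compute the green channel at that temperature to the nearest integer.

M_in = 10⁶/9000 = 111.11; M_out = 111.11 + (+57) = 168.11.
T_out = 10⁶/168.11 = 5948.4 K → 5950 K; t = 59.5.
G = 99.47·ln 59.5 − 161.1 = 99.47·4.0860 − 161.1 = 245.332.
Rounded: 245.

245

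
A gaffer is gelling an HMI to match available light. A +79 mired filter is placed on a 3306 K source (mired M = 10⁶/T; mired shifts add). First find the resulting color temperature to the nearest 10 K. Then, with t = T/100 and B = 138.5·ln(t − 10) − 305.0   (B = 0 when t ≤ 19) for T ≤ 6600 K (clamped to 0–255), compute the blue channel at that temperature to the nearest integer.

M_in = 10⁶/3306 = 302.48; M_out = 302.48 + (+79) = 381.48.
T_out = 10⁶/381.48 = 2621.4 K → 2620 K; t = 26.2.
B = 138.5·ln(26.2 − 10) − 305.0 = 138.5·ln 16.2 − 305.0 = 138.5·2.7850 − 305.0 = 80.724.
Rounded: 81.

81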